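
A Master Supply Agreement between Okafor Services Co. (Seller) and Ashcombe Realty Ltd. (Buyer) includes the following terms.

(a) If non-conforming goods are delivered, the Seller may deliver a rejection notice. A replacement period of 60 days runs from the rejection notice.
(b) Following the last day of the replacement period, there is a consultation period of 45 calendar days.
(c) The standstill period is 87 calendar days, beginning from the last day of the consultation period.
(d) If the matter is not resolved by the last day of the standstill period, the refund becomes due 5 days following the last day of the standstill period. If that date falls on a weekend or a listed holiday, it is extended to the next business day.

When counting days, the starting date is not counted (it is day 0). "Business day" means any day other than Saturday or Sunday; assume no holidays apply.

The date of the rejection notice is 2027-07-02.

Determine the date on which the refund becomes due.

2028-01-17

Adding 60 calendar days to 2027-07-02 gives 2027-08-31, which is the last day of the replacement period.
The last day of the consultation period: 2027-08-31 + 45 days = 2027-10-15.
The last day of the standstill period: 2027-10-15 + 87 days = 2028-01-10.
The date on which the refund becomes due: 5 calendar days after 2028-01-10 is 2028-01-15. That falls on a Saturday, so it rolls to the next business day, Monday, 2028-01-17.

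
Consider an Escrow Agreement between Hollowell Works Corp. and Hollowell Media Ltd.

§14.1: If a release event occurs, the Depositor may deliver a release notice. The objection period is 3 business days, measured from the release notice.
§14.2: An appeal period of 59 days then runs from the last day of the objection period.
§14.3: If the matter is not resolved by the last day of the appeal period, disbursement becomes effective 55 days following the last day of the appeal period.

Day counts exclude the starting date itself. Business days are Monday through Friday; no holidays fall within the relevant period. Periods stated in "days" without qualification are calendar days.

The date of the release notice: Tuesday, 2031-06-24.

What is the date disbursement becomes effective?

The last day of the objection period: counting 3 business days from Tuesday, 2031-06-24 (Jun 25, Jun 26, Jun 27, skipping weekends) reaches Friday, 2031-06-27.
The last day of the appeal period: 2031-06-27 + 59 days = 2031-08-25.
The date disbursement becomes effective: 55 calendar days after 2031-08-25 is 2031-10-19.

2031-10-19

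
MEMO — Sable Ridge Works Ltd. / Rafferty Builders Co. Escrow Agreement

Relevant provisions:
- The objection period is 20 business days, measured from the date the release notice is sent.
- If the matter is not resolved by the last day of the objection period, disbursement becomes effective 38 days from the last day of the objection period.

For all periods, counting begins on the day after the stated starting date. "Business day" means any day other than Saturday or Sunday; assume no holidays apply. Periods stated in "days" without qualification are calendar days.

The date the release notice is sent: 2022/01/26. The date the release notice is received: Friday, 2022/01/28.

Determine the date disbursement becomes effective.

The last day of the objection period: counting 20 business days from Wednesday, 2022/01/26 (Jan 27, Jan 28, Jan 31, Feb 1, …, Feb 21, Feb 22, Feb 23, skipping weekends) reaches Wednesday, 2022/02/23.
Adding 38 calendar days to 2022/02/23 gives 2022/04/02, which is the date disbursement becomes effective.

2022/04/02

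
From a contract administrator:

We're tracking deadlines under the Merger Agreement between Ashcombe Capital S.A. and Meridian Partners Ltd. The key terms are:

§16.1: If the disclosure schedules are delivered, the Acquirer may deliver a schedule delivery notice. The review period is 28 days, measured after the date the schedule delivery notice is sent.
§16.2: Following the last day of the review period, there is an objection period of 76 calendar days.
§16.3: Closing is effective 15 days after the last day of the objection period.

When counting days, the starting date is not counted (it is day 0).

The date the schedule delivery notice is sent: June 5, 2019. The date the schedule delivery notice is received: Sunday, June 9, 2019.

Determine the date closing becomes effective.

October 2, 2019

The last day of the review period: 28 calendar days after June 5, 2019 is July 3, 2019.
The last day of the objection period: 76 calendar days after July 3, 2019 is September 17, 2019.
The date closing becomes effective: September 17, 2019 + 15 days = October 2, 2019.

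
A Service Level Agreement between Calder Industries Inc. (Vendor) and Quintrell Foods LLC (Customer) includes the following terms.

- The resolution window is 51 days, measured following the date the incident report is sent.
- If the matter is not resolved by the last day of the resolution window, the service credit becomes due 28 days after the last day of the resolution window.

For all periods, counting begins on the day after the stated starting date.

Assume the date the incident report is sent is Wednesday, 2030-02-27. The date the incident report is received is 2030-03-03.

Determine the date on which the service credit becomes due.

Adding 51 calendar days to 2030-02-27 gives 2030-04-19, which is the last day of the resolution window.
The date on which the service credit becomes due: 28 calendar days after 2030-04-19 is 2030-05-17.

2030-05-17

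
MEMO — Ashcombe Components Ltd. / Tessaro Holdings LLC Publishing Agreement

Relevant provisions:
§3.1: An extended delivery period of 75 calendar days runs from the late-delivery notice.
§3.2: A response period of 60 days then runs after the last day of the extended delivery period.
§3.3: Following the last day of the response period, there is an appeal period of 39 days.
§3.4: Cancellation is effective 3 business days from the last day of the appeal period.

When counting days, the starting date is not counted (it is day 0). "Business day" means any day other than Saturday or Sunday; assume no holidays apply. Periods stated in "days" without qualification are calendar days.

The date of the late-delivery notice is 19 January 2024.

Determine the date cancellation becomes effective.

Adding 75 calendar days to 19 January 2024 gives 3 April 2024, which is the last day of the extended delivery period.
The last day of the response period: 60 calendar days after 3 April 2024 is 2 June 2024.
The last day of the appeal period: 2 June 2024 + 39 days = 11 July 2024.
The date cancellation becomes effective: counting 3 business days from Thursday, 11 July 2024 (Jul 12, Jul 15, Jul 16, skipping weekends) reaches Tuesday, 16 July 2024.

16 July 2024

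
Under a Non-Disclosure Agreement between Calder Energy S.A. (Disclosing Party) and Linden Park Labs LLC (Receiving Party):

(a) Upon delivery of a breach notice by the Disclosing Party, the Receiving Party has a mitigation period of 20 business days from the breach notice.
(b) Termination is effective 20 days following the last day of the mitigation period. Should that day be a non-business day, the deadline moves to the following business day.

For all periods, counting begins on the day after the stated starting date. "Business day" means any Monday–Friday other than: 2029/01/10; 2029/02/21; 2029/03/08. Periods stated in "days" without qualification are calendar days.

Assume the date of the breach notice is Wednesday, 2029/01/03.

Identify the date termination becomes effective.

2029/02/22

The last day of the mitigation period: counting 20 business days from Wednesday, 2029/01/03 (Jan 4, Jan 5, Jan 8, Jan 9, …, Jan 30, Jan 31, Feb 1, skipping weekends and the listed holiday on Jan 10) reaches Thursday, 2029/02/01.
The date termination becomes effective: 20 calendar days after 2029/02/01 is 2029/02/21. That falls on Wednesday, a listed holiday, so it rolls to the next business day, Thursday, 2029/02/22.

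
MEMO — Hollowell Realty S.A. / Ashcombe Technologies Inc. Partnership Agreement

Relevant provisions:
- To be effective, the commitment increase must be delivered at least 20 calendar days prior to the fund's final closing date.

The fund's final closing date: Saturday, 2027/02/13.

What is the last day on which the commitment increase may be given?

2027/01/24

Counting back 20 calendar days from 2027/02/13 gives 2027/01/24.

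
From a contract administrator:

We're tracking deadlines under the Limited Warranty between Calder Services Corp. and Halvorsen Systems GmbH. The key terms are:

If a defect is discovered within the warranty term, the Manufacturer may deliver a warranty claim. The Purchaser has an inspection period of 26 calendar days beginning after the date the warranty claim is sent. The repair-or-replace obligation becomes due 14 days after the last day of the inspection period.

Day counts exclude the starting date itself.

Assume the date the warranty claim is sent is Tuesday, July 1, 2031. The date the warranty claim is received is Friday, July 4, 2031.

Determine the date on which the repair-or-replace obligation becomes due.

The last day of the inspection period: July 1, 2031 + 26 days = July 27, 2031.
Adding 14 calendar days to July 27, 2031 gives August 10, 2031, which is the date on which the repair-or-replace obligation becomes due.

August 10, 2031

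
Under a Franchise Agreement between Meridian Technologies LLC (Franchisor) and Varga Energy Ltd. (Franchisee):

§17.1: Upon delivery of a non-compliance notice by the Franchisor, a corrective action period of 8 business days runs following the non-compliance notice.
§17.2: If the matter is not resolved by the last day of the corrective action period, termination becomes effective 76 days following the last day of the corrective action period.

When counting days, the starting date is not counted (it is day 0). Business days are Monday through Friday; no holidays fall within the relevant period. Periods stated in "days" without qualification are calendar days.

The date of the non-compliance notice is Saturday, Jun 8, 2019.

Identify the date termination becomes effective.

Sep 3, 2019

The last day of the corrective action period: 8 business days after Saturday, Jun 8, 2019, skipping weekends — Jun 10, Jun 11, Jun 12, Jun 13, Jun 14, Jun 17, Jun 18, Jun 19 — lands on Wednesday, Jun 19, 2019.
The date termination becomes effective: 76 calendar days after Jun 19, 2019 is Sep 3, 2019.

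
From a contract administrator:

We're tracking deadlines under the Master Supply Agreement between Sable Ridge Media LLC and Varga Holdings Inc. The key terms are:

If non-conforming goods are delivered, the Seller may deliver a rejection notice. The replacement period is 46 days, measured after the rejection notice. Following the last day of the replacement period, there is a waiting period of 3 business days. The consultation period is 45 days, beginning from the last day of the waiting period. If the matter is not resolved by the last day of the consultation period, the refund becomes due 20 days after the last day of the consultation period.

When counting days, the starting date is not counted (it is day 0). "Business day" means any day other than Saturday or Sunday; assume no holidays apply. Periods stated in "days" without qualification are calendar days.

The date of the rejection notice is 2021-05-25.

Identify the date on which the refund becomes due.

2021-09-17

The last day of the replacement period: 46 calendar days after 2021-05-25 is 2021-07-10.
The last day of the waiting period: 3 business days after Saturday, 2021-07-10, skipping weekends — Jul 12, Jul 13, Jul 14 — lands on Wednesday, 2021-07-14.
Adding 45 calendar days to 2021-07-14 gives 2021-08-28, which is the last day of the consultation period.
The date on which the refund becomes due: 20 calendar days after 2021-08-28 is 2021-09-17.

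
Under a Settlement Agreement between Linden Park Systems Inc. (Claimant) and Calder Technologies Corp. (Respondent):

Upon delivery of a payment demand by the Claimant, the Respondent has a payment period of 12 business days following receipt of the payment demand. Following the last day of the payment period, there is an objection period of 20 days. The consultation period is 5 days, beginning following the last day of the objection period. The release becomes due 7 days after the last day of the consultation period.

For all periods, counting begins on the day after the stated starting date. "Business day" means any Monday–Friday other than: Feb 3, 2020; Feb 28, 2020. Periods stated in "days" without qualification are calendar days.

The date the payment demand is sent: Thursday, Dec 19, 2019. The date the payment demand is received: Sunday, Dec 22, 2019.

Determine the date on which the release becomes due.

Feb 8, 2020

The last day of the payment period: counting 12 business days from Sunday, Dec 22, 2019 (Dec 23, Dec 24, Dec 25, Dec 26, …, Jan 3, Jan 6, Jan 7, skipping weekends) reaches Tuesday, Jan 7, 2020.
The last day of the objection period: 20 calendar days after Jan 7, 2020 is Jan 27, 2020.
The last day of the consultation period: 5 calendar days after Jan 27, 2020 is Feb 1, 2020.
Adding 7 calendar days to Feb 1, 2020 gives Feb 8, 2020, which is the date on which the release becomes due.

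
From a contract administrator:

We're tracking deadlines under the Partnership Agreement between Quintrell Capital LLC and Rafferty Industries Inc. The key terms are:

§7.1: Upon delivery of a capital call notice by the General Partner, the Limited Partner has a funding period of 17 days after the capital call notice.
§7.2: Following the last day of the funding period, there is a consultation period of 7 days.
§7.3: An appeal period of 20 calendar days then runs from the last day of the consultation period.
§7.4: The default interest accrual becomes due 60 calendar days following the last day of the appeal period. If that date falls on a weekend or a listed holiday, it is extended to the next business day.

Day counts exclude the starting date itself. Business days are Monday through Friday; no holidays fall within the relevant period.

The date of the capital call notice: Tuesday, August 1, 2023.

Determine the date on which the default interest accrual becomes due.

The last day of the funding period: 17 calendar days after August 1, 2023 is August 18, 2023.
The last day of the consultation period: 7 calendar days after August 18, 2023 is August 25, 2023.
The last day of the appeal period: August 25, 2023 + 20 days = September 14, 2023.
Adding 60 calendar days to September 14, 2023 gives November 13, 2023, which is the date on which the default interest accrual becomes due. November 13, 2023 is a Monday, so no roll-forward applies.

November 13, 2023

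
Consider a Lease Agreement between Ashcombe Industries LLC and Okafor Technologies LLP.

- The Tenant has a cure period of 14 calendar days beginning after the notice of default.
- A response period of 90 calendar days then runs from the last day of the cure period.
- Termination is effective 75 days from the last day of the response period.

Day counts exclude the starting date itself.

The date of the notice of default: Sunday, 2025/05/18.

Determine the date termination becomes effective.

Adding 14 calendar days to 2025/05/18 gives 2025/06/01, which is the last day of the cure period.
The last day of the response period: 2025/06/01 + 90 days = 2025/08/30.
The date termination becomes effective: 75 calendar days after 2025/08/30 is 2025/11/13.

2025/11/13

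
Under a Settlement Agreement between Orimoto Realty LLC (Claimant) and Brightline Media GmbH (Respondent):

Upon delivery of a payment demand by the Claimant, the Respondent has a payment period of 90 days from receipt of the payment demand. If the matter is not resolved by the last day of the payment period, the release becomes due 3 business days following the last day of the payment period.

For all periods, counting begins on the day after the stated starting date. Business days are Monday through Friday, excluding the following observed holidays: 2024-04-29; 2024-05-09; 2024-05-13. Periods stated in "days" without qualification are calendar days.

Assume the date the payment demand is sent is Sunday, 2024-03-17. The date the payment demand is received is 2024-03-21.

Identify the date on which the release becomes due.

Adding 90 calendar days to 2024-03-21 gives 2024-06-19, which is the last day of the payment period.
The date on which the release becomes due: counting 3 business days from Wednesday, 2024-06-19 (Jun 20, Jun 21, Jun 24, skipping weekends) reaches Monday, 2024-06-24.

2024-06-24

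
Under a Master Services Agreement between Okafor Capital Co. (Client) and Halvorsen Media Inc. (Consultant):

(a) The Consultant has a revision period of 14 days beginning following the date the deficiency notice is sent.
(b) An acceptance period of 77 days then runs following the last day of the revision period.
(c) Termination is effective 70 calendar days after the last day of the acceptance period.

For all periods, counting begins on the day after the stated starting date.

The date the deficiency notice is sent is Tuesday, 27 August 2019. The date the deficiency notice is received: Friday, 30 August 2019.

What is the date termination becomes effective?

4 February 2020

The last day of the revision period: 27 August 2019 + 14 days = 10 September 2019.
The last day of the acceptance period: 10 September 2019 + 77 days = 26 November 2019.
Adding 70 calendar days to 26 November 2019 gives 4 February 2020, which is the date termination becomes effective.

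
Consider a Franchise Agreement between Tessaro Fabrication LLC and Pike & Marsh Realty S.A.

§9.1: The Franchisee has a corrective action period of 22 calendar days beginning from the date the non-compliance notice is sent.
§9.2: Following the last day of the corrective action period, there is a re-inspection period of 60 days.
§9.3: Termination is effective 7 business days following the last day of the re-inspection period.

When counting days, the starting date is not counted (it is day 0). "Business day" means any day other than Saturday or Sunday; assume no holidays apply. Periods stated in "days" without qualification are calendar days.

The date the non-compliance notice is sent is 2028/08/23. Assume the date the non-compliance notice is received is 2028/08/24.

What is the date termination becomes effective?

2028/11/22

Adding 22 calendar days to 2028/08/23 gives 2028/09/14, which is the last day of the corrective action period.
The last day of the re-inspection period: 60 calendar days after 2028/09/14 is 2028/11/13.
The date termination becomes effective: 7 business days after Monday, 2028/11/13, skipping weekends — Nov 14, Nov 15, Nov 16, Nov 17, Nov 20, Nov 21, Nov 22 — lands on Wednesday, 2028/11/22.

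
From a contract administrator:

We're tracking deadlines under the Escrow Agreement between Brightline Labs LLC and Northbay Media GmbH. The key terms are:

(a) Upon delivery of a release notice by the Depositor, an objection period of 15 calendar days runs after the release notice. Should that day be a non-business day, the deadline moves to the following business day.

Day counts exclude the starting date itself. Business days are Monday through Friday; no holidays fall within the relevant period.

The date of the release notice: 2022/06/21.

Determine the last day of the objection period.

The last day of the objection period: 15 calendar days after 2022/06/21 is 2022/07/06. 2022/07/06 is a Wednesday, so no roll-forward applies.

2022/07/06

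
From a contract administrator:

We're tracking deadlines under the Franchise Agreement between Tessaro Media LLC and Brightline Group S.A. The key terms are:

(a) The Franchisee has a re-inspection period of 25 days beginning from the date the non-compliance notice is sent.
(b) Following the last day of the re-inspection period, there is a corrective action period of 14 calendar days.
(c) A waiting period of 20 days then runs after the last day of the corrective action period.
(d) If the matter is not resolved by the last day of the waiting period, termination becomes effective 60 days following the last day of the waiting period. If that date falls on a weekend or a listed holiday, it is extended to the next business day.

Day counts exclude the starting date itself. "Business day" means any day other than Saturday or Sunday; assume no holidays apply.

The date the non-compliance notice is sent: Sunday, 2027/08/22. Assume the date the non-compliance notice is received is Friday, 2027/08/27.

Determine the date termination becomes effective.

2027/12/20

The last day of the re-inspection period: 2027/08/22 + 25 days = 2027/09/16.
Adding 14 calendar days to 2027/09/16 gives 2027/09/30, which is the last day of the corrective action period.
The last day of the waiting period: 2027/09/30 + 20 days = 2027/10/20.
The date termination becomes effective: 2027/10/20 + 60 days = 2027/12/19. That falls on a Sunday, so it rolls to the next business day, Monday, 2027/12/20.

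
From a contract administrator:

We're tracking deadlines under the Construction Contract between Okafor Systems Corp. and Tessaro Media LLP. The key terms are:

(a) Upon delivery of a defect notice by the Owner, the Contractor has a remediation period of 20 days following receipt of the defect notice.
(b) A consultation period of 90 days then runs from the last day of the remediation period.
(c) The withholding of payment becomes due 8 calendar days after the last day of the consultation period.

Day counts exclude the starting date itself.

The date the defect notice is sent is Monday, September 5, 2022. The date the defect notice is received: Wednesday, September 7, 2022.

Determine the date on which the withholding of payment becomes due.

January 3, 2023

The last day of the remediation period: September 7, 2022 + 20 days = September 27, 2022.
The last day of the consultation period: 90 calendar days after September 27, 2022 is December 26, 2022.
Adding 8 calendar days to December 26, 2022 gives January 3, 2023, which is the date on which the withholding of payment becomes due.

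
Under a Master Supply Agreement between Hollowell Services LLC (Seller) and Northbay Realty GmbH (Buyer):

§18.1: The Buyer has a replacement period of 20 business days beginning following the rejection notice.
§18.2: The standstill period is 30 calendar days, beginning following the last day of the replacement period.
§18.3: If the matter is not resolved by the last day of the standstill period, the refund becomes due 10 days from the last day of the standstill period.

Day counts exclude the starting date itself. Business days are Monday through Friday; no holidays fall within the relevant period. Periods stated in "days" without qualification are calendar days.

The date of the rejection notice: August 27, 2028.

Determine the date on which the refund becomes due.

November 1, 2028

The last day of the replacement period: counting 20 business days from Sunday, August 27, 2028 (Aug 28, Aug 29, Aug 30, Aug 31, …, Sep 20, Sep 21, Sep 22, skipping weekends) reaches Friday, September 22, 2028.
Adding 30 calendar days to September 22, 2028 gives October 22, 2028, which is the last day of the standstill period.
The date on which the refund becomes due: October 22, 2028 + 10 days = November 1, 2028.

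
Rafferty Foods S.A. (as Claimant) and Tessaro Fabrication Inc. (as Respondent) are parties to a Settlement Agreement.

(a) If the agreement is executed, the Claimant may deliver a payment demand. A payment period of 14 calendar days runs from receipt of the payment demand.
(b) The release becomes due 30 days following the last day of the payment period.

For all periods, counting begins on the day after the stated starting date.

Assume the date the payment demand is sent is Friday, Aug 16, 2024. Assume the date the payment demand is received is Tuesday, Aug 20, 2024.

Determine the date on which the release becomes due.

The last day of the payment period: Aug 20, 2024 + 14 days = Sep 3, 2024.
Adding 30 calendar days to Sep 3, 2024 gives Oct 3, 2024, which is the date on which the release becomes due.

Oct 3, 2024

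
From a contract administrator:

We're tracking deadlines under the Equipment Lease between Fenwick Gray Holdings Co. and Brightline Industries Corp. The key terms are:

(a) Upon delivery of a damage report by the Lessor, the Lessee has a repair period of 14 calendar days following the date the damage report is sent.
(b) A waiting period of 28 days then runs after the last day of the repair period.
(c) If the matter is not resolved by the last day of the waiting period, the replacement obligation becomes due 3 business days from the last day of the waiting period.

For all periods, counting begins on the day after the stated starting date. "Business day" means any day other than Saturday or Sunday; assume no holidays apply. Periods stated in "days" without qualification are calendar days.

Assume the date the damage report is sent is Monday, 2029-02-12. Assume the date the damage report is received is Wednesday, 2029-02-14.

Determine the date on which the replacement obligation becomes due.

The last day of the repair period: 2029-02-12 + 14 days = 2029-02-26.
The last day of the waiting period: 2029-02-26 + 28 days = 2029-03-26.
The date on which the replacement obligation becomes due: counting 3 business days from Monday, 2029-03-26 (Mar 27, Mar 28, Mar 29, skipping weekends) reaches Thursday, 2029-03-29.

2029-03-29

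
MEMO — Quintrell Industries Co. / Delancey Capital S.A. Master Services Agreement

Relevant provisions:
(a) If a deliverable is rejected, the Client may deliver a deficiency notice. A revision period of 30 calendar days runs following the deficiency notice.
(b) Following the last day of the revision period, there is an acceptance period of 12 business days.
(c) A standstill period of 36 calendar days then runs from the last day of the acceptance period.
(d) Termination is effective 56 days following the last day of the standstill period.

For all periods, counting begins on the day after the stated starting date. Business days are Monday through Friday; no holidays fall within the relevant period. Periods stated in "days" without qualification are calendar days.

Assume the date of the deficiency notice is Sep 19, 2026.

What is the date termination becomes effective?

The last day of the revision period: Sep 19, 2026 + 30 days = Oct 19, 2026.
The last day of the acceptance period: counting 12 business days from Monday, Oct 19, 2026 (Oct 20, Oct 21, Oct 22, Oct 23, …, Nov 2, Nov 3, Nov 4, skipping weekends) reaches Wednesday, Nov 4, 2026.
Adding 36 calendar days to Nov 4, 2026 gives Dec 10, 2026, which is the last day of the standstill period.
Adding 56 calendar days to Dec 10, 2026 gives Feb 4, 2027, which is the date termination becomes effective.

Feb 4, 2027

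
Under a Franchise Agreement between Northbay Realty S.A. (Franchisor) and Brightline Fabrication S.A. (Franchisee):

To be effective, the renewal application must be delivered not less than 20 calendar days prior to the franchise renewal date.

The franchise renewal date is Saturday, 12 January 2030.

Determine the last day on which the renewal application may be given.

23 December 2029

12 January 2030 minus 20 days is 23 December 2029.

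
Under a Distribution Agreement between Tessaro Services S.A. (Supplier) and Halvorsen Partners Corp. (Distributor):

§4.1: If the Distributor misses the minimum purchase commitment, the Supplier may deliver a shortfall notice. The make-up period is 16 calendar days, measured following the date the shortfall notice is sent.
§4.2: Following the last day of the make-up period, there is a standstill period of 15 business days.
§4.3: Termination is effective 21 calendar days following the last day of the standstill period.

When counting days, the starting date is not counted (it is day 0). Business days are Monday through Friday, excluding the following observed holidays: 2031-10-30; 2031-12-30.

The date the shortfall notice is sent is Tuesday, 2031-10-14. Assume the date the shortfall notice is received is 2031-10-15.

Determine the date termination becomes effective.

2031-12-11

The last day of the make-up period: 2031-10-14 + 16 days = 2031-10-30.
The last day of the standstill period: 15 business days after Thursday, 2031-10-30, skipping weekends — Oct 31, Nov 3, Nov 4, Nov 5, …, Nov 18, Nov 19, Nov 20 — lands on Thursday, 2031-11-20.
The date termination becomes effective: 21 calendar days after 2031-11-20 is 2031-12-11.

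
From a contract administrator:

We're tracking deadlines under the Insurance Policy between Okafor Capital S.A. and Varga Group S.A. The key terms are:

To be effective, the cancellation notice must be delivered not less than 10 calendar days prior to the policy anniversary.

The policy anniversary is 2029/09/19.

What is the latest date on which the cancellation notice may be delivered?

2029/09/09

2029/09/19 minus 10 days is 2029/09/09.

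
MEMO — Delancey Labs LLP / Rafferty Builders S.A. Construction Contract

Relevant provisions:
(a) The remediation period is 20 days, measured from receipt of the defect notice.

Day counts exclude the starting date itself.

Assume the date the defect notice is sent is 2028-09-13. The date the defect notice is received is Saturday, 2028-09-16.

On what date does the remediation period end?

2028-10-06

The last day of the remediation period: 20 calendar days after 2028-09-16 is 2028-10-06.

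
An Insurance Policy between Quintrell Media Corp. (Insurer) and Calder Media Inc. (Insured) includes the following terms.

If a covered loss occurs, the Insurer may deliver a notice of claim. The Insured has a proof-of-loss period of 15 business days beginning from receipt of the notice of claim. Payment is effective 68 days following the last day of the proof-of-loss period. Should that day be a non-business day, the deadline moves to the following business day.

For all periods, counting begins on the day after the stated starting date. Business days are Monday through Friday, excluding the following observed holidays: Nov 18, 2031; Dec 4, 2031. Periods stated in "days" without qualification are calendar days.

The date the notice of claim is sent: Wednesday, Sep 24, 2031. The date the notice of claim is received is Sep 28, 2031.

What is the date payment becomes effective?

The last day of the proof-of-loss period: 15 business days after Sunday, Sep 28, 2031, skipping weekends — Sep 29, Sep 30, Oct 1, Oct 2, …, Oct 15, Oct 16, Oct 17 — lands on Friday, Oct 17, 2031.
The date payment becomes effective: Oct 17, 2031 + 68 days = Dec 24, 2031. Dec 24, 2031 is a Wednesday and is not a listed holiday, so no roll-forward applies.

Dec 24, 2031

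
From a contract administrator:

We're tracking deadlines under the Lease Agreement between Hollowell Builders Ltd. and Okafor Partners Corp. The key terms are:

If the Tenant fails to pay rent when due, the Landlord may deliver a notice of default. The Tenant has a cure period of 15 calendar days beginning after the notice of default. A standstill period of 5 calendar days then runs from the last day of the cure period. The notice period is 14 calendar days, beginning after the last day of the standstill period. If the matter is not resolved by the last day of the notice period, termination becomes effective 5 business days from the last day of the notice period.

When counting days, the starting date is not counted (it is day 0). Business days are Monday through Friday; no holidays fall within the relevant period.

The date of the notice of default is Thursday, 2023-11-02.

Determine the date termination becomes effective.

The last day of the cure period: 2023-11-02 + 15 days = 2023-11-17.
Adding 5 calendar days to 2023-11-17 gives 2023-11-22, which is the last day of the standstill period.
The last day of the notice period: 14 calendar days after 2023-11-22 is 2023-12-06.
From Wednesday, 2023-12-06, 5 business days (Dec 7, Dec 8, Dec 11, Dec 12, Dec 13, skipping weekends) brings us to Wednesday, 2023-12-13, which is the date termination becomes effective.

2023-12-13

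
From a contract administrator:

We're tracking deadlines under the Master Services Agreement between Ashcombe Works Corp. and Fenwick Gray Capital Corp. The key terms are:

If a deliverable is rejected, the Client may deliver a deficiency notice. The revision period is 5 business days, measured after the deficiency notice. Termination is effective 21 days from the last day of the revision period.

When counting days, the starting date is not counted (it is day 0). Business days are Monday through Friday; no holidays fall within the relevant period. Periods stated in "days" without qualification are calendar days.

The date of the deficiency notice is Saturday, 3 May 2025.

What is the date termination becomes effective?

30 May 2025

The last day of the revision period: 5 business days after Saturday, 3 May 2025, skipping weekends — May 5, May 6, May 7, May 8, May 9 — lands on Friday, 9 May 2025.
The date termination becomes effective: 9 May 2025 + 21 days = 30 May 2025.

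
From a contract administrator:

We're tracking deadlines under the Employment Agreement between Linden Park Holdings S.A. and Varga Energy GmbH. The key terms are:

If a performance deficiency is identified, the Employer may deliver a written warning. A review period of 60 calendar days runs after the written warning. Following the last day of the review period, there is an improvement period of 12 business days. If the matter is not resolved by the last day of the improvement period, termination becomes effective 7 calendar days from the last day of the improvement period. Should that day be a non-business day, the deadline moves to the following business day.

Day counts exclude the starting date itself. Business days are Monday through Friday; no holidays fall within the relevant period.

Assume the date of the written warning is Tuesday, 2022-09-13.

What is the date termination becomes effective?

2022-12-06

The last day of the review period: 60 calendar days after 2022-09-13 is 2022-11-12.
The last day of the improvement period: 12 business days after Saturday, 2022-11-12, skipping weekends — Nov 14, Nov 15, Nov 16, Nov 17, …, Nov 25, Nov 28, Nov 29 — lands on Tuesday, 2022-11-29.
Adding 7 calendar days to 2022-11-29 gives 2022-12-06, which is the date termination becomes effective. 2022-12-06 is a Tuesday, so no roll-forward applies.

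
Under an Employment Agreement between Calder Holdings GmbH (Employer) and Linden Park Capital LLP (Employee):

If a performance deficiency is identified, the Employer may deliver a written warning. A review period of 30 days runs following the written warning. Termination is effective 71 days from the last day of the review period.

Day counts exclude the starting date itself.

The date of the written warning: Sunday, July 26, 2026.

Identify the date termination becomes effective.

The last day of the review period: 30 calendar days after July 26, 2026 is August 25, 2026.
The date termination becomes effective: August 25, 2026 + 71 days = November 4, 2026.

November 4, 2026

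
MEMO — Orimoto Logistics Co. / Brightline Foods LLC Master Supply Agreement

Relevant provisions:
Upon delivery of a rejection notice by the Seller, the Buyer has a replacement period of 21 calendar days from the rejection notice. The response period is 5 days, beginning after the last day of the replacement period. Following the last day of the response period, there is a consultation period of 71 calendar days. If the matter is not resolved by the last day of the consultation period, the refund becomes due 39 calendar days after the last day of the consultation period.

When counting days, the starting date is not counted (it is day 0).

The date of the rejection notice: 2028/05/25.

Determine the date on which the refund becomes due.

The last day of the replacement period: 2028/05/25 + 21 days = 2028/06/15.
The last day of the response period: 2028/06/15 + 5 days = 2028/06/20.
Adding 71 calendar days to 2028/06/20 gives 2028/08/30, which is the last day of the consultation period.
The date on which the refund becomes due: 2028/08/30 + 39 days = 2028/10/08.

2028/10/08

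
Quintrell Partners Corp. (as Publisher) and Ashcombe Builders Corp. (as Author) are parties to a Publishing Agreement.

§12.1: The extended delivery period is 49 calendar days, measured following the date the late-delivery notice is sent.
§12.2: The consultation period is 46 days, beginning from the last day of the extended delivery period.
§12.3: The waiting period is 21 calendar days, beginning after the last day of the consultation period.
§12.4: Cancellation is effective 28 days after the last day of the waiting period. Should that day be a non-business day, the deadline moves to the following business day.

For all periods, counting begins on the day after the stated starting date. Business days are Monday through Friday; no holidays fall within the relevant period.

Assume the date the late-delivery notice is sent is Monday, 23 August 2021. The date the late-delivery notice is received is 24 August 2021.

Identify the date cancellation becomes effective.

14 January 2022

The last day of the extended delivery period: 23 August 2021 + 49 days = 11 October 2021.
The last day of the consultation period: 46 calendar days after 11 October 2021 is 26 November 2021.
Adding 21 calendar days to 26 November 2021 gives 17 December 2021, which is the last day of the waiting period.
The date cancellation becomes effective: 28 calendar days after 17 December 2021 is 14 January 2022. 14 January 2022 is a Friday, so no roll-forward applies.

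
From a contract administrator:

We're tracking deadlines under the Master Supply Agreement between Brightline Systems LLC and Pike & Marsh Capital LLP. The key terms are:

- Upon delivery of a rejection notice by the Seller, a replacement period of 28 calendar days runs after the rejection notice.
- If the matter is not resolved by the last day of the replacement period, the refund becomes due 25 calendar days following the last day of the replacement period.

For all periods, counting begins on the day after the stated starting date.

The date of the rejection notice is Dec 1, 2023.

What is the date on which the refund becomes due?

The last day of the replacement period: Dec 1, 2023 + 28 days = Dec 29, 2023.
Adding 25 calendar days to Dec 29, 2023 gives Jan 23, 2024, which is the date on which the refund becomes due.

Jan 23, 2024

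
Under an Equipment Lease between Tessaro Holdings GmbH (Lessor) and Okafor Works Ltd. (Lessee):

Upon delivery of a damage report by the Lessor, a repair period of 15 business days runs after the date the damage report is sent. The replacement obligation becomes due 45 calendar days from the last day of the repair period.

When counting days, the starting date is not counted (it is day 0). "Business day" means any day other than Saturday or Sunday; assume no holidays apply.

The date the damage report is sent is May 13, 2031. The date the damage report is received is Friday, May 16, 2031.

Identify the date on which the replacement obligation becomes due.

The last day of the repair period: counting 15 business days from Tuesday, May 13, 2031 (May 14, May 15, May 16, May 19, …, May 30, Jun 2, Jun 3, skipping weekends) reaches Tuesday, Jun 3, 2031.
The date on which the replacement obligation becomes due: 45 calendar days after Jun 3, 2031 is Jul 18, 2031.

Jul 18, 2031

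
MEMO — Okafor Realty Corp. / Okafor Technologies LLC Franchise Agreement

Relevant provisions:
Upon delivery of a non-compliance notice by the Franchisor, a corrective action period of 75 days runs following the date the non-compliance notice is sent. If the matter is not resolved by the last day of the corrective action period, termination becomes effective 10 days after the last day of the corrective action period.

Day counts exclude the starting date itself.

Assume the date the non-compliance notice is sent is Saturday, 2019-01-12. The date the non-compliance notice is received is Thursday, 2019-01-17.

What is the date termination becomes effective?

2019-04-07

The last day of the corrective action period: 75 calendar days after 2019-01-12 is 2019-03-28.
The date termination becomes effective: 10 calendar days after 2019-03-28 is 2019-04-07.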